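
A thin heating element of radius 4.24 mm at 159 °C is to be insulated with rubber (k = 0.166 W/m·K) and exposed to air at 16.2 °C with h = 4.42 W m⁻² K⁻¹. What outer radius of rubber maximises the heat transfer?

For a cylinder, r_cr = k_ins/h = 0.166/4.42 = 0.0376 m = 3.76 cm

r_cr = 3.76 cm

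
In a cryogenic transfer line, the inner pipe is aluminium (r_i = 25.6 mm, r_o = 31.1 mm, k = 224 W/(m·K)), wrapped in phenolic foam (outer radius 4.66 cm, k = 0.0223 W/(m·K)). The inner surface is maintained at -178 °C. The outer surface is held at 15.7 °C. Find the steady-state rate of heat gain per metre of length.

Q' = 67.1 W/m

Resistance network (inner→outer):
  R'_aluminium = ln(0.0311/0.0256)/(2πk) = 0.1946/(2π·224) = 1.383×10^-4 m·K/W
  R'_phenolic foam = ln(0.0466/0.0311)/(2πk) = 0.4044/(2π·0.0223) = 2.886 m·K/W
ΣR = 1.383×10^-4 + 2.886 = 2.886 m·K/W
Q' = ΔT/ΣR = (-178 °C − 15.7 °C)/2.886 = -67.1 W/m
(Negative Q' ⇒ heat flows inward; heat gain = 67.1 W/m.)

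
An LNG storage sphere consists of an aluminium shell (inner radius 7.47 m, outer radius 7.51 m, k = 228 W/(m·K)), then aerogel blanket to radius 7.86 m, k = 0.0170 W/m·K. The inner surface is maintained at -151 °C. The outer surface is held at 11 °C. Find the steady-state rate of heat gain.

Q = 5840 W

Treat each layer as a resistance in series:
  R_aluminium = (1/7.47 − 1/7.51)/(4πk) = 7.130×10^-4/(4π·228) = 2.489×10^-7 K/W
  R_aerogel blanket = (1/7.51 − 1/7.86)/(4πk) = 0.005929/(4π·0.0170) = 0.02776 K/W
ΣR = 2.489×10^-7 + 0.02776 = 0.02776 K/W
Q = ΔT/ΣR = (-151 °C − 11 °C)/0.02776 = -5840 W
(Negative Q ⇒ heat flows inward; heat gain = 5840 W.)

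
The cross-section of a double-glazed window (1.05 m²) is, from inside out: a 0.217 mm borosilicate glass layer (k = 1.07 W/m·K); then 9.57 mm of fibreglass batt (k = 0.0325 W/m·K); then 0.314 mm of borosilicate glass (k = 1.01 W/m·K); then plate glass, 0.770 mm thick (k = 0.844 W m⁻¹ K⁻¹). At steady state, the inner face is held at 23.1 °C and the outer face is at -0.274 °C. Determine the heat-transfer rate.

Treat each layer as a resistance in series:
  R_borosilicate glass = L/(kA) = 2.17×10^-4/(1.07·1.05) = 1.931×10^-4 K/W
  R_fibreglass batt = L/(kA) = 0.00957/(0.0325·1.05) = 0.2804 K/W
  R_borosilicate glass = L/(kA) = 3.14×10^-4/(1.01·1.05) = 2.961×10^-4 K/W
  R_plate glass = L/(kA) = 7.70×10^-4/(0.844·1.05) = 8.689×10^-4 K/W
ΣR = 1.931×10^-4 + 0.2804 + 2.961×10^-4 + 8.689×10^-4 = 0.2818 K/W
Q = ΔT/ΣR = (23.1 °C − -0.274 °C)/0.2818 = 82.9 W

Q = 82.9 W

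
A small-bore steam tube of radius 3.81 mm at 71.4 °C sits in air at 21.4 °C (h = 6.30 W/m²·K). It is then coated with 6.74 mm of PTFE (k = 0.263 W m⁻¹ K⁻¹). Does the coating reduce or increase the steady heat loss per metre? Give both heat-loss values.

increases: 7.54 → 16.6 W/m

Critical radius for a cylinder: r_cr = k/h = 0.0417 m = 4.17 cm.
Outer radius after coating: r₂ = 0.00381 + 0.00674 = 0.01055 m.
Since r₁ < r_cr and r₂ ≤ r_cr, the coating moves toward the maximum at r_cr — heat loss rises.
Bare: R = 1/(2πr₁h) = 6.631 m·K/W; Q = 50/6.631 = 7.54 W/m.
Coated: R = R_cond + R_conv = 3.011 m·K/W; Q = 50/3.011 = 16.6 W/m.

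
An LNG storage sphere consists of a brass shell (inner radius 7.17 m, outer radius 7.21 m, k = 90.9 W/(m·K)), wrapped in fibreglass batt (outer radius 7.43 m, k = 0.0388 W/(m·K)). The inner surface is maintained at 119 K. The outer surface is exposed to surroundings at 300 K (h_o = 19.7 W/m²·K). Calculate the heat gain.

Treat each layer as a resistance in series:
  R_brass = (1/7.17 − 1/7.21)/(4πk) = 7.738×10^-4/(4π·90.9) = 6.774×10^-7 K/W
  R_fibreglass batt = (1/7.21 − 1/7.43)/(4πk) = 0.004107/(4π·0.0388) = 0.008423 K/W
  R_conv,out = 1/(4πr²h) = 1/(4π·7.43²·19.7) = 7.317×10^-5 K/W
ΣR = 6.774×10^-7 + 0.008423 + 7.317×10^-5 = 0.008497 K/W
Q = ΔT/ΣR = (119 K − 300 K)/0.008497 = -21300 W
(Negative Q ⇒ heat flows inward; heat gain = 21300 W.)

Q = 21.3 kW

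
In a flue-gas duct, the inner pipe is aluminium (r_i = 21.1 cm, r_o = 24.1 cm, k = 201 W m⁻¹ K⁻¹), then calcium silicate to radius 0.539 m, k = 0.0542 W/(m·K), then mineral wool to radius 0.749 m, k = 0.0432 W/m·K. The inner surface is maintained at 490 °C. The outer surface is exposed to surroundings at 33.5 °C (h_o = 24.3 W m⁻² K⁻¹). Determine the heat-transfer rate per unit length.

Treat each layer as a resistance in series:
  R'_aluminium = ln(0.241/0.211)/(2πk) = 0.1329/(2π·201) = 1.053×10^-4 m·K/W
  R'_calcium silicate = ln(0.539/0.241)/(2πk) = 0.8049/(2π·0.0542) = 2.364 m·K/W
  R'_mineral wool = ln(0.749/0.539)/(2πk) = 0.3290/(2π·0.0432) = 1.212 m·K/W
  R'_conv,out = 1/(2πr h) = 1/(2π·0.749·24.3) = 0.008744 m·K/W
ΣR = 1.053×10^-4 + 2.364 + 1.212 + 0.008744 = 3.585 m·K/W
Q' = ΔT/ΣR = (490 °C − 33.5 °C)/3.585 = 127 W/m

Q' = 127 W/m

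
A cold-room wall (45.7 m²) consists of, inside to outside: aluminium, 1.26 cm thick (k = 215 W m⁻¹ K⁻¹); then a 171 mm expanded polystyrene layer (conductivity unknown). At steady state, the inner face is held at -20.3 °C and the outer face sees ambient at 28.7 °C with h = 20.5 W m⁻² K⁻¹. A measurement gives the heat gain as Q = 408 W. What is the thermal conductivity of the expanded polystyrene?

k = 0.0314 W/m·K

ΣR = ΔT/Q = |-20.3 − 28.7|/408 = 0.1201 K/W
Known resistances:
  R_aluminium = L/(kA) = 0.0126/(215·45.7) = 1.282×10^-6 K/W
  R_conv,out = 1/(hA) = 1/(20.5·45.7) = 0.001067 K/W
R_expanded polystyrene = ΣR − ΣR_known = 0.1201 − 0.001068 = 0.1190 K/W
L/(kA) = 0.1190 ⇒ k = 0.171/(0.1190·45.7) = 0.0314 W/m·K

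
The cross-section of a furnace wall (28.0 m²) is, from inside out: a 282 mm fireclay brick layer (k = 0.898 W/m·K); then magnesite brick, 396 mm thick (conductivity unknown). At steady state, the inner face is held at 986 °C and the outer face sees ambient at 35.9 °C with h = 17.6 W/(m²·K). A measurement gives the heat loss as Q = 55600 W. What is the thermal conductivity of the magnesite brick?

ΣR = ΔT/Q = |986 − 35.9|/55600 = 0.01709 K/W
Known resistances:
  R_fireclay brick = L/(kA) = 0.282/(0.898·28.0) = 0.01122 K/W
  R_conv,out = 1/(hA) = 1/(17.6·28.0) = 0.002029 K/W
R_magnesite brick = ΣR − ΣR_known = 0.01709 − 0.01325 = 0.003840 K/W
L/(kA) = 0.003840 ⇒ k = 0.396/(0.003840·28.0) = 3.68 W/m·K

k = 3.68 W/m·K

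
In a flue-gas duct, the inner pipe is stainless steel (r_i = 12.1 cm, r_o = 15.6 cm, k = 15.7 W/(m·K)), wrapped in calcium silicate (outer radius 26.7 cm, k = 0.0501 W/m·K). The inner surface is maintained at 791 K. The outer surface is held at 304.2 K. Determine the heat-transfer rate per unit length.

Q' = 285 W/m

Treat each layer as a resistance in series:
  R'_stainless steel = ln(0.156/0.121)/(2πk) = 0.2541/(2π·15.7) = 0.002576 m·K/W
  R'_calcium silicate = ln(0.267/0.156)/(2πk) = 0.5374/(2π·0.0501) = 1.707 m·K/W
ΣR = 0.002576 + 1.707 = 1.710 m·K/W
Q' = ΔT/ΣR = (791 K − 304.2 K)/1.710 = 285 W/m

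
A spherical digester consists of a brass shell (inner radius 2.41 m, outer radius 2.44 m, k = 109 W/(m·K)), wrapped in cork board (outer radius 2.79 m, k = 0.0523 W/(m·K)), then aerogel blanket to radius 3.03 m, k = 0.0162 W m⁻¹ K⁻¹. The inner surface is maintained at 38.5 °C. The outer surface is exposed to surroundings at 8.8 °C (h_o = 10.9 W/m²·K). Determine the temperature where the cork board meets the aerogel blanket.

T = 27.9 °C

Series thermal resistances, inner to outer:
  R_brass = (1/2.41 − 1/2.44)/(4πk) = 0.005102/(4π·109) = 3.725×10^-6 K/W
  R_cork board = (1/2.44 − 1/2.79)/(4πk) = 0.05141/(4π·0.0523) = 0.07823 K/W
  R_aerogel blanket = (1/2.79 − 1/3.03)/(4πk) = 0.02839/(4π·0.0162) = 0.1395 K/W
  R_conv,out = 1/(4πr²h) = 1/(4π·3.03²·10.9) = 7.952×10^-4 K/W
ΣR = 3.725×10^-6 + 0.07823 + 0.1395 + 7.952×10^-4 = 0.2185 K/W
Q = ΔT/ΣR = (38.5 °C − 8.8 °C)/0.2185 = 135.9 W
From the inner boundary to the cork board/aerogel blanket interface, ΣR_partial = 0.07823 K/W.
T_interface = T_in − Q·ΣR_partial = 38.5 °C − (135.9)(0.07823) = 27.9 °C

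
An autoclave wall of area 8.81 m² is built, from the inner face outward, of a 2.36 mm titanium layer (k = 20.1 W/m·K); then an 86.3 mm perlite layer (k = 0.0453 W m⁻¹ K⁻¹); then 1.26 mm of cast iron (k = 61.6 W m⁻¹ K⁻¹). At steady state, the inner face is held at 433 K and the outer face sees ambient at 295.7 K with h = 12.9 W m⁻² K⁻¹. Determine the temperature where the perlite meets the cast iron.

T = 301.1 K

Series thermal resistances, inner to outer:
  R_titanium = L/(kA) = 0.00236/(20.1·8.81) = 1.333×10^-5 K/W
  R_perlite = L/(kA) = 0.0863/(0.0453·8.81) = 0.2162 K/W
  R_cast iron = L/(kA) = 0.00126/(61.6·8.81) = 2.322×10^-6 K/W
  R_conv,out = 1/(hA) = 1/(12.9·8.81) = 0.008799 K/W
ΣR = 1.333×10^-5 + 0.2162 + 2.322×10^-6 + 0.008799 = 0.2250 K/W
Q = ΔT/ΣR = (433 K − 295.7 K)/0.2250 = 610.2 W
From the inner boundary to the perlite/cast iron interface, ΣR_partial = 0.2162 K/W.
T_interface = T_in − Q·ΣR_partial = 433 K − (610.2)(0.2162) = 301.1 K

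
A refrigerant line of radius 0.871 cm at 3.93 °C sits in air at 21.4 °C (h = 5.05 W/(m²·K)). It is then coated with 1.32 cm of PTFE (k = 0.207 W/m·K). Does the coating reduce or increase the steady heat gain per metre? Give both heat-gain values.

Critical radius for a cylinder: r_cr = k/h = 0.0410 m = 4.10 cm.
Outer radius after coating: r₂ = 0.00871 + 0.0132 = 0.02191 m.
Since r₁ < r_cr and r₂ ≤ r_cr, the coating moves toward the maximum at r_cr — heat gain rises.
Bare: R = 1/(2πr₁h) = 3.618 m·K/W; Q = 17.47/3.618 = 4.83 W/m.
Coated: R = R_cond + R_conv = 2.148 m·K/W; Q = 17.47/2.148 = 8.13 W/m.

increases: 4.83 → 8.13 W/m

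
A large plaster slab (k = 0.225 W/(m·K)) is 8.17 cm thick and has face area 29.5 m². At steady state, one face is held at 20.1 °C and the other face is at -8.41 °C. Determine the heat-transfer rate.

Q = 2.32 kW

Q = kA·ΔT/L = 0.225 × 29.5 × |20.1 °C − -8.41 °C| / 0.0817 = 2320 W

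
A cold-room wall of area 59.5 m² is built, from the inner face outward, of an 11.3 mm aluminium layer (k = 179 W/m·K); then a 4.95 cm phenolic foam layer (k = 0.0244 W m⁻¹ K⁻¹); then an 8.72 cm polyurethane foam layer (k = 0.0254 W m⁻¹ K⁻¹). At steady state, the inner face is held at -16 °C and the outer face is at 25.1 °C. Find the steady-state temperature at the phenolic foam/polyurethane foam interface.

T = -0.73 °C

Resistance network (inner→outer):
  R_aluminium = L/(kA) = 0.0113/(179·59.5) = 1.061×10^-6 K/W
  R_phenolic foam = L/(kA) = 0.0495/(0.0244·59.5) = 0.03410 K/W
  R_polyurethane foam = L/(kA) = 0.0872/(0.0254·59.5) = 0.05770 K/W
ΣR = 1.061×10^-6 + 0.03410 + 0.05770 = 0.09180 K/W
Q = ΔT/ΣR = (-16 °C − 25.1 °C)/0.09180 = -447.7 W
From the inner boundary to the phenolic foam/polyurethane foam interface, ΣR_partial = 0.03410 K/W.
T_interface = T_in − Q·ΣR_partial = -16 °C − (-447.7)(0.03410) = -0.73 °C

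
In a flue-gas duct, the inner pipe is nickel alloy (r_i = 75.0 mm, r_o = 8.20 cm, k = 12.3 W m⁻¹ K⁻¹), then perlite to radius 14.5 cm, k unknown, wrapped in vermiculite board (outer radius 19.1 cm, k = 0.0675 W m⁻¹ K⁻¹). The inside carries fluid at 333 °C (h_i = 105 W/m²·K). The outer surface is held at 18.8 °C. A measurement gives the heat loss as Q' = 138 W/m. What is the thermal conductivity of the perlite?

k = 0.0565 W/m·K

ΣR = ΔT/Q' = |333 − 18.8|/138 = 2.277 m·K/W
Known resistances:
  R'_conv,in = 1/(2πr h) = 1/(2π·0.0750·105) = 0.02021 m·K/W
  R'_nickel alloy = ln(0.0820/0.0750)/(2πk) = 0.08923/(2π·12.3) = 0.001155 m·K/W
  R'_vermiculite board = ln(0.191/0.145)/(2πk) = 0.2755/(2π·0.0675) = 0.6497 m·K/W
R_perlite = ΣR − ΣR_known = 2.277 − 0.6711 = 1.606 m·K/W
ln(r₂/r₁)/(2πk) = 1.606 ⇒ k = 0.5700/(2π·1.606) = 0.0565 W/m·K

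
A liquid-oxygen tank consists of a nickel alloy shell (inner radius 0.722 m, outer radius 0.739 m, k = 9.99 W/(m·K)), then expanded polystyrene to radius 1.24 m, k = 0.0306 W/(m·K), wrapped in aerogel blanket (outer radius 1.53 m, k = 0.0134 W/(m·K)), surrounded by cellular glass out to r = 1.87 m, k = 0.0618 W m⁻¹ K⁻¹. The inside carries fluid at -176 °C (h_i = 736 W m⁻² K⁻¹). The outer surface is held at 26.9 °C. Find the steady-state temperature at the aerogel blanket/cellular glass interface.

Treat each layer as a resistance in series:
  R_conv,in = 1/(4πr²h) = 1/(4π·0.722²·736) = 2.074×10^-4 K/W
  R_nickel alloy = (1/0.722 − 1/0.739)/(4πk) = 0.03186/(4π·9.99) = 2.538×10^-4 K/W
  R_expanded polystyrene = (1/0.739 − 1/1.24)/(4πk) = 0.5467/(4π·0.0306) = 1.422 K/W
  R_aerogel blanket = (1/1.24 − 1/1.53)/(4πk) = 0.1529/(4π·0.0134) = 0.9078 K/W
  R_cellular glass = (1/1.53 − 1/1.87)/(4πk) = 0.1188/(4π·0.0618) = 0.1530 K/W
ΣR = 2.074×10^-4 + 2.538×10^-4 + 1.422 + 0.9078 + 0.1530 = 2.483 K/W
Q = ΔT/ΣR = (-176 °C − 26.9 °C)/2.483 = -81.72 W
From the inner boundary to the aerogel blanket/cellular glass interface, ΣR_partial = 2.330 K/W.
T_interface = T_in − Q·ΣR_partial = -176 °C − (-81.72)(2.330) = 14.4 °C

T = 14.4 °C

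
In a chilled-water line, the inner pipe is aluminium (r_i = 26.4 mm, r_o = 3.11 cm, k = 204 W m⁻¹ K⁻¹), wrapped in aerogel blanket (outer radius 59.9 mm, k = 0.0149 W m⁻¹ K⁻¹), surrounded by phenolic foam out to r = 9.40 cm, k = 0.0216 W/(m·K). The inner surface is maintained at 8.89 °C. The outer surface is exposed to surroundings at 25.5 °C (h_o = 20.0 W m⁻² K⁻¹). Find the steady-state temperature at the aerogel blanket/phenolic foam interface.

Series thermal resistances, inner to outer:
  R'_aluminium = ln(0.0311/0.0264)/(2πk) = 0.1638/(2π·204) = 1.278×10^-4 m·K/W
  R'_aerogel blanket = ln(0.0599/0.0311)/(2πk) = 0.6555/(2π·0.0149) = 7.001 m·K/W
  R'_phenolic foam = ln(0.0940/0.0599)/(2πk) = 0.4506/(2π·0.0216) = 3.320 m·K/W
  R'_conv,out = 1/(2πr h) = 1/(2π·0.0940·20.0) = 0.08466 m·K/W
ΣR = 1.278×10^-4 + 7.001 + 3.320 + 0.08466 = 10.41 m·K/W
Q' = ΔT/ΣR = (8.89 °C − 25.5 °C)/10.41 = -1.596 W/m
From the inner boundary to the aerogel blanket/phenolic foam interface, ΣR_partial = 7.001 m·K/W.
T_interface = T_in − Q'·ΣR_partial = 8.89 °C − (-1.596)(7.001) = 20.1 °C

T = 20.1 °C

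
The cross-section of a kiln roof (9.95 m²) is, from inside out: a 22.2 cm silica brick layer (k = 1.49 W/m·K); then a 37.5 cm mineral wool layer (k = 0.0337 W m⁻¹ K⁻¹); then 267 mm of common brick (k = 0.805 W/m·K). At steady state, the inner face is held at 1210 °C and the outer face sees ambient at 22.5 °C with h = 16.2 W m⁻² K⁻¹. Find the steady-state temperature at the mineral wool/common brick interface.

Series thermal resistances, inner to outer:
  R_silica brick = L/(kA) = 0.222/(1.49·9.95) = 0.01497 K/W
  R_mineral wool = L/(kA) = 0.375/(0.0337·9.95) = 1.118 K/W
  R_common brick = L/(kA) = 0.267/(0.805·9.95) = 0.03333 K/W
  R_conv,out = 1/(hA) = 1/(16.2·9.95) = 0.006204 K/W
ΣR = 0.01497 + 1.118 + 0.03333 + 0.006204 = 1.173 K/W
Q = ΔT/ΣR = (1210 °C − 22.5 °C)/1.173 = 1012 W
From the inner boundary to the mineral wool/common brick interface, ΣR_partial = 1.133 K/W.
T_interface = T_in − Q·ΣR_partial = 1210 °C − (1012)(1.133) = 63 °C

T = 63 °C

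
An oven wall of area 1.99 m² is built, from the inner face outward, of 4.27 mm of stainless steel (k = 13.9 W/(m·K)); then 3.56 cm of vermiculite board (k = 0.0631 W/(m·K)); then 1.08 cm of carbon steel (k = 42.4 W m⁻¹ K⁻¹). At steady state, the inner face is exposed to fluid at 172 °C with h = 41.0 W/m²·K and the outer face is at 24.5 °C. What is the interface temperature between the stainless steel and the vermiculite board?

T = 166 °C

Series thermal resistances, inner to outer:
  R_conv,in = 1/(hA) = 1/(41.0·1.99) = 0.01226 K/W
  R_stainless steel = L/(kA) = 0.00427/(13.9·1.99) = 1.544×10^-4 K/W
  R_vermiculite board = L/(kA) = 0.0356/(0.0631·1.99) = 0.2835 K/W
  R_carbon steel = L/(kA) = 0.0108/(42.4·1.99) = 1.280×10^-4 K/W
ΣR = 0.01226 + 1.544×10^-4 + 0.2835 + 1.280×10^-4 = 0.2960 K/W
Q = ΔT/ΣR = (172 °C − 24.5 °C)/0.2960 = 498.3 W
From the inner boundary to the stainless steel/vermiculite board interface, ΣR_partial = 0.01241 K/W.
T_interface = T_in − Q·ΣR_partial = 172 °C − (498.3)(0.01241) = 166 °C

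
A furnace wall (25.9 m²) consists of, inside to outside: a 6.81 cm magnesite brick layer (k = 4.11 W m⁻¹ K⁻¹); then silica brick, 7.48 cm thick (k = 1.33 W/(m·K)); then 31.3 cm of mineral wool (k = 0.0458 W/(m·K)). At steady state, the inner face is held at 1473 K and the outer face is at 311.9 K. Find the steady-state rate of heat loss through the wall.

Q = 4.35 kW

Series thermal resistances, inner to outer:
  R_magnesite brick = L/(kA) = 0.0681/(4.11·25.9) = 6.397×10^-4 K/W
  R_silica brick = L/(kA) = 0.0748/(1.33·25.9) = 0.002171 K/W
  R_mineral wool = L/(kA) = 0.313/(0.0458·25.9) = 0.2639 K/W
ΣR = 6.397×10^-4 + 0.002171 + 0.2639 = 0.2667 K/W
Q = ΔT/ΣR = (1473 K − 311.9 K)/0.2667 = 4350 W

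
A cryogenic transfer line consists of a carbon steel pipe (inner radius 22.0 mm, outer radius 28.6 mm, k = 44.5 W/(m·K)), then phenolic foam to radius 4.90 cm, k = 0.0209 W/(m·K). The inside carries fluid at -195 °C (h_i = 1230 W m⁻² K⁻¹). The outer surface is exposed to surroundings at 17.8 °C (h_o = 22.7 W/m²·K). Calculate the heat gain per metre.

Series thermal resistances, inner to outer:
  R'_conv,in = 1/(2πr h) = 1/(2π·0.0220·1230) = 0.005882 m·K/W
  R'_carbon steel = ln(0.0286/0.0220)/(2πk) = 0.2624/(2π·44.5) = 9.383×10^-4 m·K/W
  R'_phenolic foam = ln(0.0490/0.0286)/(2πk) = 0.5384/(2π·0.0209) = 4.100 m·K/W
  R'_conv,out = 1/(2πr h) = 1/(2π·0.0490·22.7) = 0.1431 m·K/W
ΣR = 0.005882 + 9.383×10^-4 + 4.100 + 0.1431 = 4.250 m·K/W
Q' = ΔT/ΣR = (-195 °C − 17.8 °C)/4.250 = -50.1 W/m
(Negative Q' ⇒ heat flows inward; heat gain = 50.1 W/m.)

Q' = 50.1 W/m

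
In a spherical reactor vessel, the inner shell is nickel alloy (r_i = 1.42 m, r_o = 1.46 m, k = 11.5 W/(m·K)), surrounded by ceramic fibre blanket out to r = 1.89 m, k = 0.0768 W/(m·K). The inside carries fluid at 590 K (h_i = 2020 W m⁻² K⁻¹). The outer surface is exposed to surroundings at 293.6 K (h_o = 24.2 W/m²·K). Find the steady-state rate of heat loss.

Series thermal resistances, inner to outer:
  R_conv,in = 1/(4πr²h) = 1/(4π·1.42²·2020) = 1.954×10^-5 K/W
  R_nickel alloy = (1/1.42 − 1/1.46)/(4πk) = 0.01929/(4π·11.5) = 1.335×10^-4 K/W
  R_ceramic fibre blanket = (1/1.46 − 1/1.89)/(4πk) = 0.1558/(4π·0.0768) = 0.1615 K/W
  R_conv,out = 1/(4πr²h) = 1/(4π·1.89²·24.2) = 9.206×10^-4 K/W
ΣR = 1.954×10^-5 + 1.335×10^-4 + 0.1615 + 9.206×10^-4 = 0.1626 K/W
Q = ΔT/ΣR = (590 K − 293.6 K)/0.1626 = 1820 W

Q = 1820 W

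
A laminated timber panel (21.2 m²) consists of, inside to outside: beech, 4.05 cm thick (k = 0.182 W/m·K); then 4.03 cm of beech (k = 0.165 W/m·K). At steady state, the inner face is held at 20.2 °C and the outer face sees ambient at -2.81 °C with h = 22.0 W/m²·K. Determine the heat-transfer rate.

Series thermal resistances, inner to outer:
  R_beech = L/(kA) = 0.0405/(0.182·21.2) = 0.01050 K/W
  R_beech = L/(kA) = 0.0403/(0.165·21.2) = 0.01152 K/W
  R_conv,out = 1/(hA) = 1/(22.0·21.2) = 0.002144 K/W
ΣR = 0.01050 + 0.01152 + 0.002144 = 0.02416 K/W
Q = ΔT/ΣR = (20.2 °C − -2.81 °C)/0.02416 = 952 W

Q = 952 W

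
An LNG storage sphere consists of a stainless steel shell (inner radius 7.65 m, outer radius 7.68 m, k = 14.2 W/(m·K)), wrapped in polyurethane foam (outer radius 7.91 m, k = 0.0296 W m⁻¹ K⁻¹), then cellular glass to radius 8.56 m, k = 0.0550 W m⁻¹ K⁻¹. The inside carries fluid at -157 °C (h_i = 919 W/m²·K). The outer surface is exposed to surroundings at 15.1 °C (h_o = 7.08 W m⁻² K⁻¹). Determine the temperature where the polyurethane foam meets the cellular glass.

T = -84.7 °C

Resistance network (inner→outer):
  R_conv,in = 1/(4πr²h) = 1/(4π·7.65²·919) = 1.480×10^-6 K/W
  R_stainless steel = (1/7.65 − 1/7.68)/(4πk) = 5.106×10^-4/(4π·14.2) = 2.862×10^-6 K/W
  R_polyurethane foam = (1/7.68 − 1/7.91)/(4πk) = 0.003786/(4π·0.0296) = 0.01018 K/W
  R_cellular glass = (1/7.91 − 1/8.56)/(4πk) = 0.009600/(4π·0.0550) = 0.01389 K/W
  R_conv,out = 1/(4πr²h) = 1/(4π·8.56²·7.08) = 1.534×10^-4 K/W
ΣR = 1.480×10^-6 + 2.862×10^-6 + 0.01018 + 0.01389 + 1.534×10^-4 = 0.02423 K/W
Q = ΔT/ΣR = (-157 °C − 15.1 °C)/0.02423 = -7103 W
From the inner boundary to the polyurethane foam/cellular glass interface, ΣR_partial = 0.01018 K/W.
T_interface = T_in − Q·ΣR_partial = -157 °C − (-7103)(0.01018) = -84.7 °C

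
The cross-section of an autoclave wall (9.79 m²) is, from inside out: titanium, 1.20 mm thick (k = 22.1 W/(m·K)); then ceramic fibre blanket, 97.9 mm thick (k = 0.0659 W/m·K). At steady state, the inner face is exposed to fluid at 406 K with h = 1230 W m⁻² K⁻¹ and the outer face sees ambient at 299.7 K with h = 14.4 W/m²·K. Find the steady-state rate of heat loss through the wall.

Treat each layer as a resistance in series:
  R_conv,in = 1/(hA) = 1/(1230·9.79) = 8.304×10^-5 K/W
  R_titanium = L/(kA) = 0.00120/(22.1·9.79) = 5.546×10^-6 K/W
  R_ceramic fibre blanket = L/(kA) = 0.0979/(0.0659·9.79) = 0.1517 K/W
  R_conv,out = 1/(hA) = 1/(14.4·9.79) = 0.007093 K/W
ΣR = 8.304×10^-5 + 5.546×10^-6 + 0.1517 + 0.007093 = 0.1589 K/W
Q = ΔT/ΣR = (406 K − 299.7 K)/0.1589 = 669 W

Q = 669 W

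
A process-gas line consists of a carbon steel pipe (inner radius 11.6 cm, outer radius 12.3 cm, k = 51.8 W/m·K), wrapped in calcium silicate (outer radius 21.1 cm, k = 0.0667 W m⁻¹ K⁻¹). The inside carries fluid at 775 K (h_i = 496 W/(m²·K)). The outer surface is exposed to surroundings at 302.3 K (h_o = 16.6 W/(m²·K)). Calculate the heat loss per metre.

Q' = 354 W/m

Resistance network (inner→outer):
  R'_conv,in = 1/(2πr h) = 1/(2π·0.116·496) = 0.002766 m·K/W
  R'_carbon steel = ln(0.123/0.116)/(2πk) = 0.05859/(2π·51.8) = 1.800×10^-4 m·K/W
  R'_calcium silicate = ln(0.211/0.123)/(2πk) = 0.5397/(2π·0.0667) = 1.288 m·K/W
  R'_conv,out = 1/(2πr h) = 1/(2π·0.211·16.6) = 0.04544 m·K/W
ΣR = 0.002766 + 1.800×10^-4 + 1.288 + 0.04544 = 1.336 m·K/W
Q' = ΔT/ΣR = (775 K − 302.3 K)/1.336 = 354 W/m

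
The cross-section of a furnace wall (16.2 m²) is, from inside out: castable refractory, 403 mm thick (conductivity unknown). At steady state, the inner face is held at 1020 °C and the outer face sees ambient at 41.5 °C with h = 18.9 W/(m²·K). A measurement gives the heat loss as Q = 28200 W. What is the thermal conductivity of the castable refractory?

ΣR = ΔT/Q = |1020 − 41.5|/28200 = 0.03470 K/W
Known resistances:
  R_conv,out = 1/(hA) = 1/(18.9·16.2) = 0.003266 K/W
R_castable refractory = ΣR − ΣR_known = 0.03470 − 0.003266 = 0.03143 K/W
L/(kA) = 0.03143 ⇒ k = 0.403/(0.03143·16.2) = 0.791 W/m·K

k = 0.791 W/m·K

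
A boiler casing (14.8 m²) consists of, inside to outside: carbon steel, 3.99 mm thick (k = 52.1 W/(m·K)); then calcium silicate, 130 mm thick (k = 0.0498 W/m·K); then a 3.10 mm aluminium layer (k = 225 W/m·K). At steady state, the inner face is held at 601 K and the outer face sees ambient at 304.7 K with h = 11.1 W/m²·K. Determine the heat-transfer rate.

Treat each layer as a resistance in series:
  R_carbon steel = L/(kA) = 0.00399/(52.1·14.8) = 5.175×10^-6 K/W
  R_calcium silicate = L/(kA) = 0.130/(0.0498·14.8) = 0.1764 K/W
  R_aluminium = L/(kA) = 0.00310/(225·14.8) = 9.309×10^-7 K/W
  R_conv,out = 1/(hA) = 1/(11.1·14.8) = 0.006087 K/W
ΣR = 5.175×10^-6 + 0.1764 + 9.309×10^-7 + 0.006087 = 0.1825 K/W
Q = ΔT/ΣR = (601 K − 304.7 K)/0.1825 = 1620 W

Q = 1620 W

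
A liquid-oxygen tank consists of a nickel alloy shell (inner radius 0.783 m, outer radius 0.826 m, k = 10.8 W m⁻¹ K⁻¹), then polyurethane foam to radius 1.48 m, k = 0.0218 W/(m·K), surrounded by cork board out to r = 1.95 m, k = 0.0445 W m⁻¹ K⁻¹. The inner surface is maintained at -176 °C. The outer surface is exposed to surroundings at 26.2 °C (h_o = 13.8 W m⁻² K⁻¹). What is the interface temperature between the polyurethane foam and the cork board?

Resistance network (inner→outer):
  R_nickel alloy = (1/0.783 − 1/0.826)/(4πk) = 0.06649/(4π·10.8) = 4.899×10^-4 K/W
  R_polyurethane foam = (1/0.826 − 1/1.48)/(4πk) = 0.5350/(4π·0.0218) = 1.953 K/W
  R_cork board = (1/1.48 − 1/1.95)/(4πk) = 0.1629/(4π·0.0445) = 0.2912 K/W
  R_conv,out = 1/(4πr²h) = 1/(4π·1.95²·13.8) = 0.001516 K/W
ΣR = 4.899×10^-4 + 1.953 + 0.2912 + 0.001516 = 2.246 K/W
Q = ΔT/ΣR = (-176 °C − 26.2 °C)/2.246 = -90.03 W
From the inner boundary to the polyurethane foam/cork board interface, ΣR_partial = 1.953 K/W.
T_interface = T_in − Q·ΣR_partial = -176 °C − (-90.03)(1.953) = -0.2 °C

T = -0.2 °C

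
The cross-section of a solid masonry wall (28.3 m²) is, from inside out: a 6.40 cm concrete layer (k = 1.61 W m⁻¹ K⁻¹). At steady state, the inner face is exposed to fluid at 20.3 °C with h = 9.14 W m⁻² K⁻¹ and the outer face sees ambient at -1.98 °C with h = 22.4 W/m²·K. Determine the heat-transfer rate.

Q = 3.25 kW

Resistance network (inner→outer):
  R_conv,in = 1/(hA) = 1/(9.14·28.3) = 0.003866 K/W
  R_concrete = L/(kA) = 0.0640/(1.61·28.3) = 0.001405 K/W
  R_conv,out = 1/(hA) = 1/(22.4·28.3) = 0.001577 K/W
ΣR = 0.003866 + 0.001405 + 0.001577 = 0.006848 K/W
Q = ΔT/ΣR = (20.3 °C − -1.98 °C)/0.006848 = 3250 W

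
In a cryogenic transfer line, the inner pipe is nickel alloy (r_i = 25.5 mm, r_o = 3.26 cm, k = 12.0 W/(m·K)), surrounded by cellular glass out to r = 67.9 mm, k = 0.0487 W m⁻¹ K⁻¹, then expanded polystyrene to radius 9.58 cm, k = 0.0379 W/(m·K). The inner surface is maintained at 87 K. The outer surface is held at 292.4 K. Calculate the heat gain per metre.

Q' = 53.4 W/m

Treat each layer as a resistance in series:
  R'_nickel alloy = ln(0.0326/0.0255)/(2πk) = 0.2456/(2π·12.0) = 0.003258 m·K/W
  R'_cellular glass = ln(0.0679/0.0326)/(2πk) = 0.7337/(2π·0.0487) = 2.398 m·K/W
  R'_expanded polystyrene = ln(0.0958/0.0679)/(2πk) = 0.3442/(2π·0.0379) = 1.446 m·K/W
ΣR = 0.003258 + 2.398 + 1.446 = 3.847 m·K/W
Q' = ΔT/ΣR = (87 K − 292.4 K)/3.847 = -53.4 W/m
(Negative Q' ⇒ heat flows inward; heat gain = 53.4 W/m.)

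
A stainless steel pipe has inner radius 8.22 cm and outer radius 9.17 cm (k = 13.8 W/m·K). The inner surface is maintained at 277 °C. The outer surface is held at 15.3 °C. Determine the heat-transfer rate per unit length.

Q' = 2πk·ΔT/ln(r₂/r₁) = 2π × 13.8 × 261.7 / ln(0.0917/0.0822) = 2.07×10^5 W/m

Q' = 207 kW/m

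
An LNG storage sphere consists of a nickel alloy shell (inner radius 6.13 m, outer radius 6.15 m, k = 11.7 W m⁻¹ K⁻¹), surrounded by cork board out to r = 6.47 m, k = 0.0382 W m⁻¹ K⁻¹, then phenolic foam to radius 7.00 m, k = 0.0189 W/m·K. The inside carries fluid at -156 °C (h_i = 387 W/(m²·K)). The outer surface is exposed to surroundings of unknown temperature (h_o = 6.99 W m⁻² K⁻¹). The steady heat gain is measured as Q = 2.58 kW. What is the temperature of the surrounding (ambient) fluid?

Sum the resistances:
  R_conv,in = 1/(4πr²h) = 1/(4π·6.13²·387) = 5.472×10^-6 K/W
  R_nickel alloy = (1/6.13 − 1/6.15)/(4πk) = 5.305×10^-4/(4π·11.7) = 3.608×10^-6 K/W
  R_cork board = (1/6.15 − 1/6.47)/(4πk) = 0.008042/(4π·0.0382) = 0.01675 K/W
  R_phenolic foam = (1/6.47 − 1/7.00)/(4πk) = 0.01170/(4π·0.0189) = 0.04927 K/W
  R_conv,out = 1/(4πr²h) = 1/(4π·7.00²·6.99) = 2.323×10^-4 K/W
ΣR = 0.06627 K/W
ΔT = Q·ΣR = 2580 × 0.06627 = 171.0 K
Heat flows inward, so T_out = T_in + ΔT = -156 + 171.0 = 15.0 °C

T_out = 15.0 °C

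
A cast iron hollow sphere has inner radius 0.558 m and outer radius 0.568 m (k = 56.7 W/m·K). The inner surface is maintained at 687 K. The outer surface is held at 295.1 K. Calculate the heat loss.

Q = 8.85×10^6 W

Q = 4πk·ΔT/(1/r₁ − 1/r₂) = 4π × 56.7 × 391.9 / (1/0.558 − 1/0.568) = 8.85×10^6 W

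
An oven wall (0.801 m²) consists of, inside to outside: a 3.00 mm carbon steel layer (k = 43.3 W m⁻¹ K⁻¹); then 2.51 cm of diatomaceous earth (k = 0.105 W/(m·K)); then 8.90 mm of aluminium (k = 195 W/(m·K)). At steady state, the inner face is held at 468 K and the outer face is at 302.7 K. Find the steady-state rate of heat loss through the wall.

Q = 554 W

Series thermal resistances, inner to outer:
  R_carbon steel = L/(kA) = 0.00300/(43.3·0.801) = 8.650×10^-5 K/W
  R_diatomaceous earth = L/(kA) = 0.0251/(0.105·0.801) = 0.2984 K/W
  R_aluminium = L/(kA) = 0.00890/(195·0.801) = 5.698×10^-5 K/W
ΣR = 8.650×10^-5 + 0.2984 + 5.698×10^-5 = 0.2985 K/W
Q = ΔT/ΣR = (468 K − 302.7 K)/0.2985 = 554 W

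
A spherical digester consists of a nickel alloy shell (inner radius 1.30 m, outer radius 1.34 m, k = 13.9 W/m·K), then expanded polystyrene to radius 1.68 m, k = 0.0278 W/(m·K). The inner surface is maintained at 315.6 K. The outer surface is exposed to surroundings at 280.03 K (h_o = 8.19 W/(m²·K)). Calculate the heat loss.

Series thermal resistances, inner to outer:
  R_nickel alloy = (1/1.30 − 1/1.34)/(4πk) = 0.02296/(4π·13.9) = 1.315×10^-4 K/W
  R_expanded polystyrene = (1/1.34 − 1/1.68)/(4πk) = 0.1510/(4π·0.0278) = 0.4323 K/W
  R_conv,out = 1/(4πr²h) = 1/(4π·1.68²·8.19) = 0.003443 K/W
ΣR = 1.315×10^-4 + 0.4323 + 0.003443 = 0.4359 K/W
Q = ΔT/ΣR = (315.6 K − 280.03 K)/0.4359 = 81.6 W

Q = 81.6 W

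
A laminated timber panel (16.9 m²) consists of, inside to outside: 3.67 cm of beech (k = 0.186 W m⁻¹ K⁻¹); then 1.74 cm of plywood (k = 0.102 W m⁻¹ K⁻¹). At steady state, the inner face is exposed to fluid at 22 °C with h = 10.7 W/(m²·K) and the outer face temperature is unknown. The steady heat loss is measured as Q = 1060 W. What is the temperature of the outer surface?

T_out = -6.94 °C

Series resistances:
  R_conv,in = 1/(hA) = 1/(10.7·16.9) = 0.005530 K/W
  R_beech = L/(kA) = 0.0367/(0.186·16.9) = 0.01168 K/W
  R_plywood = L/(kA) = 0.0174/(0.102·16.9) = 0.01009 K/W
ΣR = 0.02730 K/W
ΔT = Q·ΣR = 1060 × 0.02730 = 28.94 K
Heat flows outward, so T_out = T_in − ΔT = 22 − 28.94 = -6.94 °C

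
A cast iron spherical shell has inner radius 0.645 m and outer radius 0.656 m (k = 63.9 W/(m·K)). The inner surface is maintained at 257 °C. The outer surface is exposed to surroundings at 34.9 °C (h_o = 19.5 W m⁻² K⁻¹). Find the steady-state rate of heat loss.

Resistance network (inner→outer):
  R_cast iron = (1/0.645 − 1/0.656)/(4πk) = 0.02600/(4π·63.9) = 3.238×10^-5 K/W
  R_conv,out = 1/(4πr²h) = 1/(4π·0.656²·19.5) = 0.009483 K/W
ΣR = 3.238×10^-5 + 0.009483 = 0.009515 K/W
Q = ΔT/ΣR = (257 °C − 34.9 °C)/0.009515 = 23300 W

Q = 23.3 kW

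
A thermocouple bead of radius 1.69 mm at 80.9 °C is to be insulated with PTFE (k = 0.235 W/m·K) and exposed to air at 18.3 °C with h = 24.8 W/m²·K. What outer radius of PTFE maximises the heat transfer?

r_cr = 1.90 cm

For a sphere, r_cr = 2k_ins/h = 2·0.235/24.8 = 0.0190 m = 1.90 cm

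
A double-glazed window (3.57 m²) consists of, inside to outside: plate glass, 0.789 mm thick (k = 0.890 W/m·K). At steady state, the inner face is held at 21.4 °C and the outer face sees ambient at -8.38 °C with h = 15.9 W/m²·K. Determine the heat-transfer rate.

Q = 1670 W

Treat each layer as a resistance in series:
  R_plate glass = L/(kA) = 7.89×10^-4/(0.890·3.57) = 2.483×10^-4 K/W
  R_conv,out = 1/(hA) = 1/(15.9·3.57) = 0.01762 K/W
ΣR = 2.483×10^-4 + 0.01762 = 0.01787 K/W
Q = ΔT/ΣR = (21.4 °C − -8.38 °C)/0.01787 = 1670 W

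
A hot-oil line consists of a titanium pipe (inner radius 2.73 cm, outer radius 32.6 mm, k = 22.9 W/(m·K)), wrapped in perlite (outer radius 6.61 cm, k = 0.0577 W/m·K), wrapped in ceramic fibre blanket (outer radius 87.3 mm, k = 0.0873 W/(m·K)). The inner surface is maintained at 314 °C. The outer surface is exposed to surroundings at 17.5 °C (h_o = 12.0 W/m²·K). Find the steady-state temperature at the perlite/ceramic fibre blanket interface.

T = 92.4 °C

Treat each layer as a resistance in series:
  R'_titanium = ln(0.0326/0.0273)/(2πk) = 0.1774/(2π·22.9) = 0.001233 m·K/W
  R'_perlite = ln(0.0661/0.0326)/(2πk) = 0.7069/(2π·0.0577) = 1.950 m·K/W
  R'_ceramic fibre blanket = ln(0.0873/0.0661)/(2πk) = 0.2782/(2π·0.0873) = 0.5071 m·K/W
  R'_conv,out = 1/(2πr h) = 1/(2π·0.0873·12.0) = 0.1519 m·K/W
ΣR = 0.001233 + 1.950 + 0.5071 + 0.1519 = 2.610 m·K/W
Q' = ΔT/ΣR = (314 °C − 17.5 °C)/2.610 = 113.6 W/m
From the inner boundary to the perlite/ceramic fibre blanket interface, ΣR_partial = 1.951 m·K/W.
T_interface = T_in − Q'·ΣR_partial = 314 °C − (113.6)(1.951) = 92.4 °C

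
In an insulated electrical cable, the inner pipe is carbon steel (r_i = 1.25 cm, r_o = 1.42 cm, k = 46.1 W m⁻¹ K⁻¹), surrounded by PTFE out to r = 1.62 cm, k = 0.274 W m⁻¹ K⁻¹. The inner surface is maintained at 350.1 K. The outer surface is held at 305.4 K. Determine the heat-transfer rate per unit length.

Q' = 581 W/m

Treat each layer as a resistance in series:
  R'_carbon steel = ln(0.0142/0.0125)/(2πk) = 0.1275/(2π·46.1) = 4.402×10^-4 m·K/W
  R'_PTFE = ln(0.0162/0.0142)/(2πk) = 0.1318/(2π·0.274) = 0.07654 m·K/W
ΣR = 4.402×10^-4 + 0.07654 = 0.07698 m·K/W
Q' = ΔT/ΣR = (350.1 K − 305.4 K)/0.07698 = 581 W/m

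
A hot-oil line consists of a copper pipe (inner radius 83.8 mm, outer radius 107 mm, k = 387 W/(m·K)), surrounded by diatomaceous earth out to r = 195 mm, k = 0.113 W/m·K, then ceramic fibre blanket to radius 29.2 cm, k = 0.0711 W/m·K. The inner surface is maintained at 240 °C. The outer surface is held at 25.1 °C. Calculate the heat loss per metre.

Series thermal resistances, inner to outer:
  R'_copper = ln(0.107/0.0838)/(2πk) = 0.2444/(2π·387) = 1.005×10^-4 m·K/W
  R'_diatomaceous earth = ln(0.195/0.107)/(2πk) = 0.6002/(2π·0.113) = 0.8453 m·K/W
  R'_ceramic fibre blanket = ln(0.292/0.195)/(2πk) = 0.4038/(2π·0.0711) = 0.9038 m·K/W
ΣR = 1.005×10^-4 + 0.8453 + 0.9038 = 1.749 m·K/W
Q' = ΔT/ΣR = (240 °C − 25.1 °C)/1.749 = 123 W/m

Q' = 123 W/m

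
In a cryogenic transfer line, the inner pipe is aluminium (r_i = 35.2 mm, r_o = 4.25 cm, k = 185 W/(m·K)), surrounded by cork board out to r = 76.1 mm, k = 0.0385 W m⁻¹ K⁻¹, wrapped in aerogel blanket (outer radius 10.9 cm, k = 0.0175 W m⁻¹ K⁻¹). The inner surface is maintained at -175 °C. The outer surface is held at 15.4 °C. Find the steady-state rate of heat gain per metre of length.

Series thermal resistances, inner to outer:
  R'_aluminium = ln(0.0425/0.0352)/(2πk) = 0.1885/(2π·185) = 1.621×10^-4 m·K/W
  R'_cork board = ln(0.0761/0.0425)/(2πk) = 0.5825/(2π·0.0385) = 2.408 m·K/W
  R'_aerogel blanket = ln(0.109/0.0761)/(2πk) = 0.3593/(2π·0.0175) = 3.268 m·K/W
ΣR = 1.621×10^-4 + 2.408 + 3.268 = 5.676 m·K/W
Q' = ΔT/ΣR = (-175 °C − 15.4 °C)/5.676 = -33.5 W/m
(Negative Q' ⇒ heat flows inward; heat gain = 33.5 W/m.)

Q' = 33.5 W/m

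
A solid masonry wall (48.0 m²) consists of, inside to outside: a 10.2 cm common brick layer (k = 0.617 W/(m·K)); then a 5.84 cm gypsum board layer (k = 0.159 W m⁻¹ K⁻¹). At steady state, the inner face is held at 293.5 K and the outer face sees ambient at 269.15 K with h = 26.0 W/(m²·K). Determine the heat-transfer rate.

Q = 2.05 kW

Series thermal resistances, inner to outer:
  R_common brick = L/(kA) = 0.102/(0.617·48.0) = 0.003444 K/W
  R_gypsum board = L/(kA) = 0.0584/(0.159·48.0) = 0.007652 K/W
  R_conv,out = 1/(hA) = 1/(26.0·48.0) = 8.013×10^-4 K/W
ΣR = 0.003444 + 0.007652 + 8.013×10^-4 = 0.01190 K/W
Q = ΔT/ΣR = (293.5 K − 269.15 K)/0.01190 = 2050 W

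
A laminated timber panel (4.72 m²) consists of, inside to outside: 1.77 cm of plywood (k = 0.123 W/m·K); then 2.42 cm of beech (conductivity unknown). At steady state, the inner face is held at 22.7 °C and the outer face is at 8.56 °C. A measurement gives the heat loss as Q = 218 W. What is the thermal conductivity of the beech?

ΣR = ΔT/Q = |22.7 − 8.56|/218 = 0.06486 K/W
Known resistances:
  R_plywood = L/(kA) = 0.0177/(0.123·4.72) = 0.03049 K/W
R_beech = ΣR − ΣR_known = 0.06486 − 0.03049 = 0.03437 K/W
L/(kA) = 0.03437 ⇒ k = 0.0242/(0.03437·4.72) = 0.149 W/m·K

k = 0.149 W/m·K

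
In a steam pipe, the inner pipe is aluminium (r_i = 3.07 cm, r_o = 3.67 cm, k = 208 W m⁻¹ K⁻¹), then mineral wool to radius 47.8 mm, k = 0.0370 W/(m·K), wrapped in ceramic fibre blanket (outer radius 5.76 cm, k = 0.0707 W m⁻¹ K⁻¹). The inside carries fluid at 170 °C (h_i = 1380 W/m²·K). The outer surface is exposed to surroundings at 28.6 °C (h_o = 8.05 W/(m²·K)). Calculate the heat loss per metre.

Series thermal resistances, inner to outer:
  R'_conv,in = 1/(2πr h) = 1/(2π·0.0307·1380) = 0.003757 m·K/W
  R'_aluminium = ln(0.0367/0.0307)/(2πk) = 0.1785/(2π·208) = 1.366×10^-4 m·K/W
  R'_mineral wool = ln(0.0478/0.0367)/(2πk) = 0.2642/(2π·0.0370) = 1.137 m·K/W
  R'_ceramic fibre blanket = ln(0.0576/0.0478)/(2πk) = 0.1865/(2π·0.0707) = 0.4198 m·K/W
  R'_conv,out = 1/(2πr h) = 1/(2π·0.0576·8.05) = 0.3432 m·K/W
ΣR = 0.003757 + 1.366×10^-4 + 1.137 + 0.4198 + 0.3432 = 1.904 m·K/W
Q' = ΔT/ΣR = (170 °C − 28.6 °C)/1.904 = 74.3 W/m

Q' = 74.3 W/m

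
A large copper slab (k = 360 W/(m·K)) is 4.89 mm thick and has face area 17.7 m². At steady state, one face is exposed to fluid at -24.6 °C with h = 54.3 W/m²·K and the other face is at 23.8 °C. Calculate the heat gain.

Treat each layer as a resistance in series:
  R_conv,in = 1/(hA) = 1/(54.3·17.7) = 0.001040 K/W
  R_copper = L/(kA) = 0.00489/(360·17.7) = 7.674×10^-7 K/W
ΣR = 0.001040 + 7.674×10^-7 = 0.001041 K/W
Q = ΔT/ΣR = (-24.6 °C − 23.8 °C)/0.001041 = -46500 W
(Negative Q ⇒ heat flows inward; heat gain = 46500 W.)

Q = 46.5 kW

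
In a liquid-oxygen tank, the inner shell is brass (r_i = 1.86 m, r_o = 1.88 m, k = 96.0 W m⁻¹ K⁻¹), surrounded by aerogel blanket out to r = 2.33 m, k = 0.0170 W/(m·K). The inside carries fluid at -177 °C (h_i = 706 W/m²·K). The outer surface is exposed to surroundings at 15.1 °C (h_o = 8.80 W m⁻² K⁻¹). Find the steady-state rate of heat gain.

Resistance network (inner→outer):
  R_conv,in = 1/(4πr²h) = 1/(4π·1.86²·706) = 3.258×10^-5 K/W
  R_brass = (1/1.86 − 1/1.88)/(4πk) = 0.005720/(4π·96.0) = 4.741×10^-6 K/W
  R_aerogel blanket = (1/1.88 − 1/2.33)/(4πk) = 0.1027/(4π·0.0170) = 0.4809 K/W
  R_conv,out = 1/(4πr²h) = 1/(4π·2.33²·8.80) = 0.001666 K/W
ΣR = 3.258×10^-5 + 4.741×10^-6 + 0.4809 + 0.001666 = 0.4826 K/W
Q = ΔT/ΣR = (-177 °C − 15.1 °C)/0.4826 = -398 W
(Negative Q ⇒ heat flows inward; heat gain = 398 W.)

Q = 398 W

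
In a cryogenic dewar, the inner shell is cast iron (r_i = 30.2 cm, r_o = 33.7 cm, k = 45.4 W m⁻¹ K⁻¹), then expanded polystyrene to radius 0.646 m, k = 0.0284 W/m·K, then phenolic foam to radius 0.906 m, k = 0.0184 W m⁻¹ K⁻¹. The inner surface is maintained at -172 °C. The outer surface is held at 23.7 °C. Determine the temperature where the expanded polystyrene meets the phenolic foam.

T = -40.0 °C

Treat each layer as a resistance in series:
  R_cast iron = (1/0.302 − 1/0.337)/(4πk) = 0.3439/(4π·45.4) = 6.028×10^-4 K/W
  R_expanded polystyrene = (1/0.337 − 1/0.646)/(4πk) = 1.419/(4π·0.0284) = 3.977 K/W
  R_phenolic foam = (1/0.646 − 1/0.906)/(4πk) = 0.4442/(4π·0.0184) = 1.921 K/W
ΣR = 6.028×10^-4 + 3.977 + 1.921 = 5.899 K/W
Q = ΔT/ΣR = (-172 °C − 23.7 °C)/5.899 = -33.18 W
From the inner boundary to the expanded polystyrene/phenolic foam interface, ΣR_partial = 3.978 K/W.
T_interface = T_in − Q·ΣR_partial = -172 °C − (-33.18)(3.978) = -40.0 °C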